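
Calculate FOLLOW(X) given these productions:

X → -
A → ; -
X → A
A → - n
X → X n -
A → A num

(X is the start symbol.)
{ $, 'n' }

To compute FOLLOW(X), find every occurrence of X on a right-hand side N → α X β: add FIRST(β) \ {ε}, and if β is empty or nullable also add FOLLOW(N). Iterate to a fixed point.

X is the start symbol, so $ ∈ FOLLOW(X).
In X → X n -: X is followed by n '-', add FIRST(n '-') \ {ε} = { 'n' }

Taking the union: FOLLOW(X) = { $, 'n' }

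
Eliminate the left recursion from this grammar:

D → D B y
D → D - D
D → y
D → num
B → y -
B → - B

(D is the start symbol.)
D is directly left-recursive. The standard transformation for
  A → A α₁ | ... | A α_m | β₁ | ... | β_n
is
  A  → β₁ A' | ... | β_n A'
  A' → α₁ A' | ... | α_m A' | ε

D → y becomes D → y D'
D → num becomes D → num D'
D → D B y becomes D' → B y D'
D → D - D becomes D' → - D D'
Add D' → ε

Productions for other non-terminals are unchanged:
  B → y -
  B → - B

Resulting grammar:
D → y D'
D → num D'
D' → B y D'
D' → - D D'
D' → ε
B → y -
B → - B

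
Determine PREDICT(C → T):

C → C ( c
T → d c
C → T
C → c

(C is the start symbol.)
PREDICT(C → T) = (FIRST(RHS) \ {ε}) ∪ (FOLLOW(C) if ε ∈ FIRST(RHS), i.e. RHS ⇒* ε)
FIRST(T) = { 'd' }
FIRST(T) = { 'd' }
ε ∉ FIRST(T), so FOLLOW(C) is not added.
PREDICT(C → T) = { 'd' }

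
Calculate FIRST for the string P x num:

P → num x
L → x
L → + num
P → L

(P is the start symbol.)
FIRST sets of the non-terminals involved (from the grammar, by fixed-point iteration):
  FIRST(P) = { '+', 'num', 'x' }

To compute FIRST(P x num), process the symbols left to right:
Symbol P is a non-terminal. Add FIRST(P) \ {ε} = { '+', 'num', 'x' }
P is not nullable (ε ∉ FIRST(P)), so stop here.
FIRST(P x num) = { '+', 'num', 'x' }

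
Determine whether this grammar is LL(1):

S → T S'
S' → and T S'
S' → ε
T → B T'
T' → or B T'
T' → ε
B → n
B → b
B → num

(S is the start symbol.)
Relevant sets:
  FOLLOW(S') = { $ }
  FOLLOW(T') = { $, 'and' }

For S':
  PREDICT(S' → and T S') = { 'and' }
  PREDICT(S' → ε) = { $ }
For T':
  PREDICT(T' → or B T') = { 'or' }
  PREDICT(T' → ε) = { $, 'and' }
For B:
  PREDICT(B → n) = { 'n' }
  PREDICT(B → b) = { 'b' }
  PREDICT(B → num) = { 'num' }
S, T have a single production, so nothing to check there.

All predict sets are disjoint. The grammar IS LL(1).

Answer: Yes, the grammar is LL(1).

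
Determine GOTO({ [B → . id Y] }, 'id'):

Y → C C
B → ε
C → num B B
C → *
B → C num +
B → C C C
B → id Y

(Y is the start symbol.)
GOTO(I, 'id') = CLOSURE({ [A → αX.β] : [A → α.Xβ] ∈ I, X = 'id' })

Items with dot before 'id', with the dot advanced:
  [B → . id Y] → [B → id . Y]
Closure of the advanced items:
  [B → id . Y] has the dot before Y: add [Y → . C C]
  [Y → . C C] has the dot before C: add [C → . num B B], [C → . *]

GOTO = { [B → id . Y], [C → . *], [C → . num B B], [Y → . C C] }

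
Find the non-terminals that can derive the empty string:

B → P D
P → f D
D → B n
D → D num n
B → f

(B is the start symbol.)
A non-terminal is nullable if it can derive ε (the empty string): either it has an ε-production, or it has a production whose right-hand side consists entirely of nullable non-terminals.

There are no ε-productions, so no non-terminal can derive ε.
No non-terminals are nullable.

Answer: None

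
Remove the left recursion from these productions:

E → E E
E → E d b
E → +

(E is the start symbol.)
E → + E'
E' → E E'
E' → d b E'
E' → ε

E is directly left-recursive. The standard transformation for
  A → A α₁ | ... | A α_m | β₁ | ... | β_n
is
  A  → β₁ A' | ... | β_n A'
  A' → α₁ A' | ... | α_m A' | ε

E → + becomes E → + E'
E → E E becomes E' → E E'
E → E d b becomes E' → d b E'
Add E' → ε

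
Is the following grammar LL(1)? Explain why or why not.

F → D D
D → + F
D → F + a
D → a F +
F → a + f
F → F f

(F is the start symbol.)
No. Predict set conflict for F: { 'a' }

Relevant sets:
  FIRST(D) = { '+', 'a' }
  FIRST(F) = { '+', 'a' }

For F:
  PREDICT(F → D D) = { '+', 'a' }
  PREDICT(F → a '+' f) = { 'a' }
  PREDICT(F → F f) = { '+', 'a' }
For D:
  PREDICT(D → '+' F) = { '+' }
  PREDICT(D → F '+' a) = { '+', 'a' }
  PREDICT(D → a F '+') = { 'a' }

Conflict found: Predict set conflict for F: { 'a' }
The grammar is NOT LL(1).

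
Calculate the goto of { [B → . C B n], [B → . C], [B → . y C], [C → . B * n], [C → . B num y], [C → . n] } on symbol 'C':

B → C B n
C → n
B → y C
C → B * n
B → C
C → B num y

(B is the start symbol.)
{ [B → . C B n], [B → . C], [B → . y C], [B → C . B n], [B → C .], [C → . B * n], [C → . B num y], [C → . n] }

GOTO(I, 'C') = CLOSURE({ [A → αX.β] : [A → α.Xβ] ∈ I, X = 'C' })

Items with dot before 'C', with the dot advanced:
  [B → . C] → [B → C .]
  [B → . C B n] → [B → C . B n]
Closure of the advanced items:
  [B → C . B n] has the dot before B: add [B → . C B n], [B → . y C], [B → . C]
  [B → . C B n] has the dot before C: add [C → . n], [C → . B * n], [C → . B num y]

GOTO = { [B → . C B n], [B → . C], [B → . y C], [B → C . B n], [B → C .], [C → . B * n], [C → . B num y], [C → . n] }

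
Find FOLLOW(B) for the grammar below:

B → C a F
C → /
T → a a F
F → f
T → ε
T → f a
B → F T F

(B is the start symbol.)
To compute FOLLOW(B), find every occurrence of B on a right-hand side N → α B β: add FIRST(β) \ {ε}, and if β is empty or nullable also add FOLLOW(N). Iterate to a fixed point.

B is the start symbol, so $ ∈ FOLLOW(B).
B does not occur on any right-hand side.

Taking the union: FOLLOW(B) = { $ }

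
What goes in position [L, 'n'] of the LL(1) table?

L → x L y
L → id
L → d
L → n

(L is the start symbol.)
L → n

To find M[L, 'n'], we find productions for L where 'n' is in the predict set (PREDICT(N → α) = (FIRST(α) \ {ε}) ∪ (FOLLOW(N) if α ⇒* ε)).

L → x L y: PREDICT = { 'x' }
L → id: PREDICT = { 'id' }
L → d: PREDICT = { 'd' }
L → n: PREDICT = { 'n' }
  'n' is in predict set, so this production goes in M[L, 'n']

M[L, 'n'] = L → n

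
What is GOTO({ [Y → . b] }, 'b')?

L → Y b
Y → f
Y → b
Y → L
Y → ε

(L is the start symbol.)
{ [Y → b .] }

GOTO(I, 'b') = CLOSURE({ [A → αX.β] : [A → α.Xβ] ∈ I, X = 'b' })

Items with dot before 'b', with the dot advanced:
  [Y → . b] → [Y → b .]
Closure adds nothing (no advanced item has the dot before a non-terminal).

GOTO = { [Y → b .] }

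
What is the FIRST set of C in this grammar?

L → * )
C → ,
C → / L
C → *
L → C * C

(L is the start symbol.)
To compute FIRST(C), examine every production with C on the left-hand side, reading each right-hand side left to right until a non-nullable symbol is reached.

From C → ,:
  - ',' is a terminal: add ',' and stop
From C → / L:
  - '/' is a terminal: add '/' and stop
From C → *:
  - '*' is a terminal: add '*' and stop

Collecting: FIRST(C) = { '*', ',', '/' }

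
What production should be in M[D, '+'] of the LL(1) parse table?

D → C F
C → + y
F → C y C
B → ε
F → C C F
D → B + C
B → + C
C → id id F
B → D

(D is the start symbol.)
To find M[D, '+'], we find productions for D where '+' is in the predict set (PREDICT(N → α) = (FIRST(α) \ {ε}) ∪ (FOLLOW(N) if α ⇒* ε)).

Relevant sets:
  FIRST(C) = { '+', 'id' }
  FIRST(B) = { '+', 'id', ε }

D → C F: PREDICT = { '+', 'id' }
  '+' is in predict set, so this production goes in M[D, '+']
D → B + C: PREDICT = { '+', 'id' }
  '+' is in predict set, so this production goes in M[D, '+']

M[D, '+'] = D → C F, D → B + C  (a multiply-defined cell — the grammar is not LL(1))

Answer: D → C F, D → B + C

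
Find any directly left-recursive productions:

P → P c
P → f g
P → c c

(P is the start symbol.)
P → P c: LEFT RECURSIVE (starts with P)
P → f g: starts with f
P → c c: starts with c

The grammar has direct left recursion on: P.

Answer: Yes, P is left-recursive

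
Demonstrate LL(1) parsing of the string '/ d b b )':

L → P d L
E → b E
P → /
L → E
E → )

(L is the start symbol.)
LL(1) parsing maintains a stack (initially the start symbol over $) and the input. At each step: if the stack top is a terminal, match it against the current input token; if it is a non-terminal N, replace it with the RHS of M[N, lookahead] (the unique production whose predict set contains the lookahead).

Stack is shown with the top on the left.

Stack    Input        Action
----------------------------
L $      / d b b ) $  output L → P d L
P d L $  / d b b ) $  output P → /
/ d L $  / d b b ) $  match '/'
d L $    d b b ) $    match 'd'
L $      b b ) $      output L → E
E $      b b ) $      output E → b E
b E $    b b ) $      match 'b'
E $      b ) $        output E → b E
b E $    b ) $        match 'b'
E $      ) $          output E → )
) $      ) $          match ')'
$        $            accept

The string is accepted.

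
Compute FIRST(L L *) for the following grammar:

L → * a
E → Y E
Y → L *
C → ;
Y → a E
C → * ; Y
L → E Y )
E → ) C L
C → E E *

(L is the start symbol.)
FIRST sets of the non-terminals involved (from the grammar, by fixed-point iteration):
  FIRST(L) = { ')', '*', 'a' }

To compute FIRST(L L *), process the symbols left to right:
Symbol L is a non-terminal. Add FIRST(L) \ {ε} = { ')', '*', 'a' }
L is not nullable (ε ∉ FIRST(L)), so stop here.
FIRST(L L *) = { ')', '*', 'a' }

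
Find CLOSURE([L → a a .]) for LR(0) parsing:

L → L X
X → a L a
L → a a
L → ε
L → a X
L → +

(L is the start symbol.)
Start with: [L → a a .]
The dot is at the end, so nothing is added.

CLOSURE = { [L → a a .] }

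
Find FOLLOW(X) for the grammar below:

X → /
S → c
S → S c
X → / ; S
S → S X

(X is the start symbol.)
To compute FOLLOW(X), find every occurrence of X on a right-hand side N → α X β: add FIRST(β) \ {ε}, and if β is empty or nullable also add FOLLOW(N). Iterate to a fixed point.

X is the start symbol, so $ ∈ FOLLOW(X).
In S → S X: X is at the end, add FOLLOW(S)

The FOLLOW sets referred to above (computed the same way, to a fixed point):
  FOLLOW(S) = { $, '/', 'c' }

Taking the union: FOLLOW(X) = { $, '/', 'c' }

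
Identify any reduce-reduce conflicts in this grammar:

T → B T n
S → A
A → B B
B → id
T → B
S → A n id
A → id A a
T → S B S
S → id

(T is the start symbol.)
A reduce-reduce conflict occurs when an LR(0) state has two complete items [A → α .] and [B → β .] — both call for a reduction, and with no lookahead the parser cannot choose between them.

Augment with T' → T and build the canonical LR(0) collection (I0 = CLOSURE({[T' → . T]}), then GOTO on every symbol after a dot until no new states appear). It has 19 states:
  I0: { [A → . B B], [A → . id A a], [B → . id], [S → . A n id], [S → . A], [S → . id], [T → . B T n], [T → . B], [T → . S B S], [T' → . T] }  — shift
  I1: { [S → A . n id], [S → A .] }  — shift, reduce
  I2: { [A → . B B], [A → . id A a], [A → B . B], [B → . id], [S → . A n id], [S → . A], [S → . id], [T → . B T n], [T → . B], [T → . S B S], [T → B . T n], [T → B .] }  — shift, reduce
  I3: { [B → . id], [T → S . B S] }  — shift
  I4: { [T' → T .] }  — accept
  I5: { [A → . B B], [A → . id A a], [A → id . A a], [B → . id], [B → id .], [S → id .] }  — shift, 2 reduces
  I6: { [A → id A . a] }  — shift
  I7: { [A → B . B], [B → . id] }  — shift
  I8: { [A → . B B], [A → . id A a], [A → id . A a], [B → . id], [B → id .] }  — shift, reduce
  I9: { [A → B B .] }  — reduce
  I10: { [B → id .] }  — reduce
  I11: { [A → id A a .] }  — reduce
  I12: { [A → . B B], [A → . id A a], [B → . id], [S → . A n id], [S → . A], [S → . id], [T → S B . S] }  — shift
  I13: { [T → S B S .] }  — reduce
  I14: { [A → . B B], [A → . id A a], [A → B . B], [A → B B .], [B → . id], [S → . A n id], [S → . A], [S → . id], [T → . B T n], [T → . B], [T → . S B S], [T → B . T n], [T → B .] }  — shift, 2 reduces
  I15: { [T → B T . n] }  — shift
  I16: { [T → B T n .] }  — reduce
  I17: { [S → A n . id] }  — shift
  I18: { [S → A n id .] }  — reduce

I5 contains complete items [B → id .], [S → id .] — reduce-reduce conflict.
I14 contains complete items [A → B B .], [T → B .] — reduce-reduce conflict.

Answer: Yes — I5: [B → id .] vs [S → id .]; I14: [A → B B .] vs [T → B .]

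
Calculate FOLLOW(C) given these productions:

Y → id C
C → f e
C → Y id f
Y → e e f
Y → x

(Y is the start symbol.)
{ $, 'id' }

To compute FOLLOW(C), find every occurrence of C on a right-hand side N → α C β: add FIRST(β) \ {ε}, and if β is empty or nullable also add FOLLOW(N). Iterate to a fixed point.

In Y → id C: C is at the end, add FOLLOW(Y)

The FOLLOW sets referred to above (computed the same way, to a fixed point):
  FOLLOW(Y) = { $, 'id' }

Taking the union: FOLLOW(C) = { $, 'id' }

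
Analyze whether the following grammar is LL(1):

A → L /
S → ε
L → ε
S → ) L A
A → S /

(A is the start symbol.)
No. Predict set conflict for A: { '/' }

Relevant sets:
  FIRST(L) = { ε }
  FIRST(S) = { ')', ε }
  FOLLOW(S) = { '/' }

For A:
  PREDICT(A → L '/') = { '/' }
  PREDICT(A → S '/') = { ')', '/' }
For S:
  PREDICT(S → ε) = { '/' }
  PREDICT(S → ')' L A) = { ')' }
L has a single production, so nothing to check there.

Conflict found: Predict set conflict for A: { '/' }
The grammar is NOT LL(1).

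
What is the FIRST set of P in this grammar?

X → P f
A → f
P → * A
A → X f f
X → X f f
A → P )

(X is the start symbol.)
From P → * A:
  - '*' is a terminal: add '*' and stop

Collecting: FIRST(P) = { '*' }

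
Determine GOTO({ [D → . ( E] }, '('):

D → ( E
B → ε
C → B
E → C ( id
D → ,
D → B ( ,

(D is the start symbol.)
{ [B → .], [C → . B], [D → ( . E], [E → . C ( id] }

GOTO(I, '(') = CLOSURE({ [A → αX.β] : [A → α.Xβ] ∈ I, X = '(' })

Items with dot before '(', with the dot advanced:
  [D → . ( E] → [D → ( . E]
Closure of the advanced items:
  [D → ( . E] has the dot before E: add [E → . C ( id]
  [E → . C ( id] has the dot before C: add [C → . B]
  [C → . B] has the dot before B: add [B → .]

GOTO = { [B → .], [C → . B], [D → ( . E], [E → . C ( id] }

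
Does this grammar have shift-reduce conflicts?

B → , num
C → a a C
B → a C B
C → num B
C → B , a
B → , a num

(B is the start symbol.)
A shift-reduce conflict occurs when an LR(0) state has both:
  - a complete (reduce) item [A → α .] (dot at the end), and
  - a shift item [B → β . c γ] (dot before a terminal).

Augment with B' → B and build the canonical LR(0) collection (I0 = CLOSURE({[B' → . B]}), then GOTO on every symbol after a dot until no new states appear). It has 17 states:
  I0: { [B → . , a num], [B → . , num], [B → . a C B], [B' → . B] }  — shift
  I1: { [B → , . a num], [B → , . num] }  — shift
  I2: { [B' → B .] }  — accept
  I3: { [B → . , a num], [B → . , num], [B → . a C B], [B → a . C B], [C → . B , a], [C → . a a C], [C → . num B] }  — shift
  I4: { [C → B . , a] }  — shift
  I5: { [B → . , a num], [B → . , num], [B → . a C B], [B → a C . B] }  — shift
  I6: { [B → . , a num], [B → . , num], [B → . a C B], [B → a . C B], [C → . B , a], [C → . a a C], [C → . num B], [C → a . a C] }  — shift
  I7: { [B → . , a num], [B → . , num], [B → . a C B], [C → num . B] }  — shift
  I8: { [C → num B .] }  — reduce
  I9: { [B → . , a num], [B → . , num], [B → . a C B], [B → a . C B], [C → . B , a], [C → . a a C], [C → . num B], [C → a . a C], [C → a a . C] }  — shift
  I10: { [B → . , a num], [B → . , num], [B → . a C B], [B → a C . B], [C → a a C .] }  — shift, reduce
  I11: { [B → a C B .] }  — reduce
  I12: { [C → B , . a] }  — shift
  I13: { [C → B , a .] }  — reduce
  I14: { [B → , a . num] }  — shift
  I15: { [B → , num .] }  — reduce
  I16: { [B → , a num .] }  — reduce

I10 contains reduce item [C → a a C .] and shift items [B → . , a num], [B → . , num], [B → . a C B] — shift-reduce conflict.

Answer: Yes — I10: [C → a a C .] vs [B → . , a num]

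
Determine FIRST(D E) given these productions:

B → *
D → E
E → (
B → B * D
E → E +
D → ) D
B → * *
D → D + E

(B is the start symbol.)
FIRST sets of the non-terminals involved (from the grammar, by fixed-point iteration):
  FIRST(D) = { '(', ')' }

To compute FIRST(D E), process the symbols left to right:
Symbol D is a non-terminal. Add FIRST(D) \ {ε} = { '(', ')' }
D is not nullable (ε ∉ FIRST(D)), so stop here.
FIRST(D E) = { '(', ')' }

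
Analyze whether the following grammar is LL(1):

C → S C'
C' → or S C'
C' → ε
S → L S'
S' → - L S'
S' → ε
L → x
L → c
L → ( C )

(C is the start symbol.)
Yes, the grammar is LL(1).

Relevant sets:
  FOLLOW(C') = { $, ')' }
  FOLLOW(S') = { $, ')', 'or' }

For C':
  PREDICT(C' → or S C') = { 'or' }
  PREDICT(C' → ε) = { $, ')' }
For S':
  PREDICT(S' → '-' L S') = { '-' }
  PREDICT(S' → ε) = { $, ')', 'or' }
For L:
  PREDICT(L → x) = { 'x' }
  PREDICT(L → c) = { 'c' }
  PREDICT(L → '(' C ')') = { '(' }
C, S have a single production, so nothing to check there.

All predict sets are disjoint. The grammar IS LL(1).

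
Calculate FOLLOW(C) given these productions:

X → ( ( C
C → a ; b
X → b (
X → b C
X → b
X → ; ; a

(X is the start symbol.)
To compute FOLLOW(C), find every occurrence of C on a right-hand side N → α C β: add FIRST(β) \ {ε}, and if β is empty or nullable also add FOLLOW(N). Iterate to a fixed point.

In X → ( ( C: C is at the end, add FOLLOW(X)
In X → b C: C is at the end, add FOLLOW(X)

The FOLLOW sets referred to above (computed the same way, to a fixed point):
  FOLLOW(X) = { $ }

Taking the union: FOLLOW(C) = { $ }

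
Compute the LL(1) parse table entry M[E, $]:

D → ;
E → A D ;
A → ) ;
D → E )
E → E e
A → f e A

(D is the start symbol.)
To find M[E, $], we find productions for E where $ is in the predict set (PREDICT(N → α) = (FIRST(α) \ {ε}) ∪ (FOLLOW(N) if α ⇒* ε)).

Relevant sets:
  FIRST(A) = { ')', 'f' }
  FIRST(E) = { ')', 'f' }

E → A D ;: PREDICT = { ')', 'f' }
E → E e: PREDICT = { ')', 'f' }

M[E, $] is empty (no production applies)

Answer: Empty (error entry)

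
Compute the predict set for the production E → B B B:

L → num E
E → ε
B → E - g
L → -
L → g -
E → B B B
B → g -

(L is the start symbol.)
PREDICT(E → B B B) = (FIRST(RHS) \ {ε}) ∪ (FOLLOW(E) if ε ∈ FIRST(RHS), i.e. RHS ⇒* ε)
FIRST(B) = { '-', 'g' }
FIRST(B B B) = { '-', 'g' }
ε ∉ FIRST(B B B), so FOLLOW(E) is not added.
PREDICT(E → B B B) = { '-', 'g' }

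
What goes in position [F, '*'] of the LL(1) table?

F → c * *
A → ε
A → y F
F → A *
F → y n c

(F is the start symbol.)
F → A *

To find M[F, '*'], we find productions for F where '*' is in the predict set (PREDICT(N → α) = (FIRST(α) \ {ε}) ∪ (FOLLOW(N) if α ⇒* ε)).

Relevant sets:
  FIRST(A) = { 'y', ε }

F → c * *: PREDICT = { 'c' }
F → A *: PREDICT = { '*', 'y' }
  '*' is in predict set, so this production goes in M[F, '*']
F → y n c: PREDICT = { 'y' }

M[F, '*'] = F → A *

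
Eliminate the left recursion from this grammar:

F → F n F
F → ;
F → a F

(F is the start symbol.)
F → ; F'
F → a F F'
F' → n F F'
F' → ε

F is directly left-recursive. The standard transformation for
  A → A α₁ | ... | A α_m | β₁ | ... | β_n
is
  A  → β₁ A' | ... | β_n A'
  A' → α₁ A' | ... | α_m A' | ε

F → ; becomes F → ; F'
F → a F becomes F → a F F'
F → F n F becomes F' → n F F'
Add F' → ε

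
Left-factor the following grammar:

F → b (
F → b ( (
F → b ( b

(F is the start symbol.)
F → b ( F'
F' → ε
F' → (
F' → b

Left-factoring transforms A → αβ₁ | αβ₂ into A → αA' and A' → β₁ | β₂
(α is the longest common prefix among the alternatives). Repeat until
no nonterminal has two alternatives with a common prefix.

Round 1: F has alternatives sharing prefix 'b ('. Introduce F': F → b ( F'
  Add: F' → ε
  Add: F' → (
  Add: F' → b

No remaining common prefixes — done.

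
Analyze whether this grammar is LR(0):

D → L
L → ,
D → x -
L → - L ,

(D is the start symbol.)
A grammar is LR(0) if no state in the canonical LR(0) collection has:
  - both a shift item (dot before a terminal) and a complete item (shift-reduce conflict), or
  - two or more complete items (reduce-reduce conflict; the accept item [D' → D .] counts as a complete item here).

Augment with D' → D and build the canonical LR(0) collection (I0 = CLOSURE({[D' → . D]}), then GOTO on every symbol after a dot until no new states appear). It has 9 states:
  I0: { [D → . L], [D → . x -], [D' → . D], [L → . ,], [L → . - L ,] }  — shift
  I1: { [L → , .] }  — reduce
  I2: { [L → - . L ,], [L → . ,], [L → . - L ,] }  — shift
  I3: { [D' → D .] }  — accept
  I4: { [D → L .] }  — reduce
  I5: { [D → x . -] }  — shift
  I6: { [D → x - .] }  — reduce
  I7: { [L → - L . ,] }  — shift
  I8: { [L → - L , .] }  — reduce

Every state is either a pure shift/goto state or contains exactly one complete item and nothing to shift — no conflicts. The grammar is LR(0).

Answer: Yes, the grammar is LR(0)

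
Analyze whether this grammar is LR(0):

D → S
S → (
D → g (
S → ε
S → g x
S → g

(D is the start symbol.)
Augment with D' → D and build the canonical LR(0) collection (I0 = CLOSURE({[D' → . D]}), then GOTO on every symbol after a dot until no new states appear). It has 7 states:
  I0: { [D → . S], [D → . g (], [D' → . D], [S → . (], [S → . g x], [S → . g], [S → .] }  — shift, reduce
  I1: { [S → ( .] }  — reduce
  I2: { [D' → D .] }  — accept
  I3: { [D → S .] }  — reduce
  I4: { [D → g . (], [S → g . x], [S → g .] }  — shift, reduce
  I5: { [D → g ( .] }  — reduce
  I6: { [S → g x .] }  — reduce

Conflict in state I0:
  Shift-reduce conflict between [S → .] and [D → . g (]
So the grammar is NOT LR(0).

Answer: No. Shift-reduce conflict between [S → .] and [D → . g (]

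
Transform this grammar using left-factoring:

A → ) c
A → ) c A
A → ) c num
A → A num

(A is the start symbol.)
Left-factoring transforms A → αβ₁ | αβ₂ into A → αA' and A' → β₁ | β₂
(α is the longest common prefix among the alternatives). Repeat until
no nonterminal has two alternatives with a common prefix.

Round 1: A has alternatives sharing prefix ') c'. Introduce A': A → ) c A'
  Add: A' → ε
  Add: A' → A
  Add: A' → num

No remaining common prefixes — done.

Resulting grammar:
A → ) c A'
A' → ε
A' → A
A' → num
A → A num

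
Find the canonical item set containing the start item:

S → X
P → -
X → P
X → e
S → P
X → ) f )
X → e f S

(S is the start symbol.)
First, augment the grammar with S' → S
I₀ = CLOSURE({ [S' → . S] }):
  [S' → . S] has the dot before S: add [S → . X], [S → . P]
  [S → . X] has the dot before X: add [X → . P], [X → . e], [X → . ) f )], [X → . e f S]
  [S → . P] has the dot before P: add [P → . -]
No further items can be added.

I₀ = { [P → . -], [S → . P], [S → . X], [S' → . S], [X → . ) f )], [X → . P], [X → . e f S], [X → . e] }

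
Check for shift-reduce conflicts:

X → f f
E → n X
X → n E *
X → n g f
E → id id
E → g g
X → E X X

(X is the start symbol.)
A shift-reduce conflict occurs when an LR(0) state has both:
  - a complete (reduce) item [A → α .] (dot at the end), and
  - a shift item [B → β . c γ] (dot before a terminal).

Augment with X' → X and build the canonical LR(0) collection (I0 = CLOSURE({[X' → . X]}), then GOTO on every symbol after a dot until no new states appear). It has 17 states:
  I0: { [E → . g g], [E → . id id], [E → . n X], [X → . E X X], [X → . f f], [X → . n E *], [X → . n g f], [X' → . X] }  — shift
  I1: { [E → . g g], [E → . id id], [E → . n X], [X → . E X X], [X → . f f], [X → . n E *], [X → . n g f], [X → E . X X] }  — shift
  I2: { [X' → X .] }  — accept
  I3: { [X → f . f] }  — shift
  I4: { [E → g . g] }  — shift
  I5: { [E → id . id] }  — shift
  I6: { [E → . g g], [E → . id id], [E → . n X], [E → n . X], [X → . E X X], [X → . f f], [X → . n E *], [X → . n g f], [X → n . E *], [X → n . g f] }  — shift
  I7: { [E → . g g], [E → . id id], [E → . n X], [X → . E X X], [X → . f f], [X → . n E *], [X → . n g f], [X → E . X X], [X → n E . *] }  — shift
  I8: { [E → n X .] }  — reduce
  I9: { [E → g . g], [X → n g . f] }  — shift
  I10: { [X → n g f .] }  — reduce
  I11: { [E → g g .] }  — reduce
  I12: { [X → n E * .] }  — reduce
  I13: { [E → . g g], [E → . id id], [E → . n X], [X → . E X X], [X → . f f], [X → . n E *], [X → . n g f], [X → E X . X] }  — shift
  I14: { [X → E X X .] }  — reduce
  I15: { [E → id id .] }  — reduce
  I16: { [X → f f .] }  — reduce

No state contains both a complete item and a shift item.

Answer: No shift-reduce conflicts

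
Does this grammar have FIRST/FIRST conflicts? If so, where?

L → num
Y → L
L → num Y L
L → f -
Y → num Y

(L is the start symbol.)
A FIRST/FIRST conflict occurs when two productions N → α and N → β for the same non-terminal have FIRST(α) ∩ FIRST(β) ≠ ∅ (with ε ∈ FIRST of a nullable right-hand side, so two nullable alternatives also conflict).

FIRST sets of the non-terminals at (or reachable through a nullable prefix from) the front of some alternative:
  FIRST(L) = { 'f', 'num' }

Productions for L:
  L → num: FIRST = { 'num' }
  L → num Y L: FIRST = { 'num' }
  L → f -: FIRST = { 'f' }
Productions for Y:
  Y → L: FIRST = { 'f', 'num' }
  Y → num Y: FIRST = { 'num' }

Conflict for L: L → num and L → num Y L
  Overlap: { 'num' }
Conflict for Y: Y → L and Y → num Y
  Overlap: { 'num' }

Answer: Yes. L → num / L → num Y L on { 'num' }; Y → L / Y → num Y on { 'num' }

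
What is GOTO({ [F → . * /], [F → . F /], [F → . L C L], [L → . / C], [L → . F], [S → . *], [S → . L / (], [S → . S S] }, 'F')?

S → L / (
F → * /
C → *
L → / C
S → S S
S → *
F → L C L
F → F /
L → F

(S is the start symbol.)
GOTO(I, 'F') = CLOSURE({ [A → αX.β] : [A → α.Xβ] ∈ I, X = 'F' })

Items with dot before 'F', with the dot advanced:
  [F → . F /] → [F → F . /]
  [L → . F] → [L → F .]
Closure adds nothing (no advanced item has the dot before a non-terminal).

GOTO = { [F → F . /], [L → F .] }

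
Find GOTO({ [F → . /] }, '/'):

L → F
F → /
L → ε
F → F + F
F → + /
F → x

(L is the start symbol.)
GOTO(I, '/') = CLOSURE({ [A → αX.β] : [A → α.Xβ] ∈ I, X = '/' })

Items with dot before '/', with the dot advanced:
  [F → . /] → [F → / .]
Closure adds nothing (no advanced item has the dot before a non-terminal).

GOTO = { [F → / .] }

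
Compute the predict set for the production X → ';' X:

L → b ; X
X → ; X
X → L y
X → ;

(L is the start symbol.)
PREDICT(X → ';' X) = (FIRST(RHS) \ {ε}) ∪ (FOLLOW(X) if ε ∈ FIRST(RHS), i.e. RHS ⇒* ε)
FIRST(';' X) = { ';' }
ε ∉ FIRST(';' X), so FOLLOW(X) is not added.
PREDICT(X → ';' X) = { ';' }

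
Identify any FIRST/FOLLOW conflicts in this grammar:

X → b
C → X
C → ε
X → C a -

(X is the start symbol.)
A FIRST/FOLLOW conflict occurs when a non-terminal N has a nullable alternative N → β (β ⇒* ε) and another alternative N → α with FIRST(α) ∩ FOLLOW(N) ≠ ∅: on such a lookahead the parser cannot decide between expanding α and letting N vanish via β.

Nullable non-terminals: C.
FIRST sets used below: FIRST(X) = { 'a', 'b' }

C: nullable alternative(s) C → ε; FOLLOW(C) = { 'a' }
  C → X: FIRST \ {ε} = { 'a', 'b' } — overlaps FOLLOW(C) on { 'a' }: CONFLICT
  C → ε: FIRST \ {ε} = { } — this is the only nullable alternative, skip

X has no nullable alternative, so no FIRST/FOLLOW check is needed there.

So the grammar has 1 FIRST/FOLLOW conflict (marked CONFLICT above).

Answer: Yes. C → X with FOLLOW(C) on { 'a' }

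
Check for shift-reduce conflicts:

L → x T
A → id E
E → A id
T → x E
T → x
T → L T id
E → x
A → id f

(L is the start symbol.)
Yes — I5: [T → x .] vs [A → . id E]; I9: [E → x .] vs [A → . id E]

A shift-reduce conflict occurs when an LR(0) state has both:
  - a complete (reduce) item [A → α .] (dot at the end), and
  - a shift item [B → β . c γ] (dot before a terminal).

Augment with L' → L and build the canonical LR(0) collection (I0 = CLOSURE({[L' → . L]}), then GOTO on every symbol after a dot until no new states appear). It has 16 states:
  I0: { [L → . x T], [L' → . L] }  — shift
  I1: { [L' → L .] }  — accept
  I2: { [L → . x T], [L → x . T], [T → . L T id], [T → . x E], [T → . x] }  — shift
  I3: { [L → . x T], [T → . L T id], [T → . x E], [T → . x], [T → L . T id] }  — shift
  I4: { [L → x T .] }  — reduce
  I5: { [A → . id E], [A → . id f], [E → . A id], [E → . x], [L → . x T], [L → x . T], [T → . L T id], [T → . x E], [T → . x], [T → x . E], [T → x .] }  — shift, reduce
  I6: { [E → A . id] }  — shift
  I7: { [T → x E .] }  — reduce
  I8: { [A → . id E], [A → . id f], [A → id . E], [A → id . f], [E → . A id], [E → . x] }  — shift
  I9: { [A → . id E], [A → . id f], [E → . A id], [E → . x], [E → x .], [L → . x T], [L → x . T], [T → . L T id], [T → . x E], [T → . x], [T → x . E], [T → x .] }  — shift, 2 reduces
  I10: { [A → id E .] }  — reduce
  I11: { [A → id f .] }  — reduce
  I12: { [E → x .] }  — reduce
  I13: { [E → A id .] }  — reduce
  I14: { [T → L T . id] }  — shift
  I15: { [T → L T id .] }  — reduce

I5 contains reduce item [T → x .] and shift items [A → . id E], [A → . id f], [E → . x], [L → . x T], [T → . x], [T → . x E] — shift-reduce conflict.
I9 contains reduce items [E → x .], [T → x .] and shift items [A → . id E], [A → . id f], [E → . x], [L → . x T], [T → . x], [T → . x E] — shift-reduce conflict.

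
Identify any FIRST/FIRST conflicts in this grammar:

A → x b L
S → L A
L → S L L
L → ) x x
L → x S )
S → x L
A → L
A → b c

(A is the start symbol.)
FIRST sets of the non-terminals at (or reachable through a nullable prefix from) the front of some alternative:
  FIRST(L) = { ')', 'x' }
  FIRST(S) = { ')', 'x' }

Productions for A:
  A → x b L: FIRST = { 'x' }
  A → L: FIRST = { ')', 'x' }
  A → b c: FIRST = { 'b' }
Productions for S:
  S → L A: FIRST = { ')', 'x' }
  S → x L: FIRST = { 'x' }
Productions for L:
  L → S L L: FIRST = { ')', 'x' }
  L → ) x x: FIRST = { ')' }
  L → x S ): FIRST = { 'x' }

Conflict for A: A → x b L and A → L
  Overlap: { 'x' }
Conflict for S: S → L A and S → x L
  Overlap: { 'x' }
Conflict for L: L → S L L and L → ) x x
  Overlap: { ')' }
Conflict for L: L → S L L and L → x S )
  Overlap: { 'x' }

Answer: Yes. A → x b L / A → L on { 'x' }; S → L A / S → x L on { 'x' }; L → S L L / L → ')' x x on { ')' }; L → S L L / L → x S ')' on { 'x' }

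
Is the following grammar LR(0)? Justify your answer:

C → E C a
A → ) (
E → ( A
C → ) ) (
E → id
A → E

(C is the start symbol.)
Augment with C' → C and build the canonical LR(0) collection (I0 = CLOSURE({[C' → . C]}), then GOTO on every symbol after a dot until no new states appear). It has 14 states:
  I0: { [C → . ) ) (], [C → . E C a], [C' → . C], [E → . ( A], [E → . id] }  — shift
  I1: { [A → . ) (], [A → . E], [E → ( . A], [E → . ( A], [E → . id] }  — shift
  I2: { [C → ) . ) (] }  — shift
  I3: { [C' → C .] }  — accept
  I4: { [C → . ) ) (], [C → . E C a], [C → E . C a], [E → . ( A], [E → . id] }  — shift
  I5: { [E → id .] }  — reduce
  I6: { [C → E C . a] }  — shift
  I7: { [C → E C a .] }  — reduce
  I8: { [C → ) ) . (] }  — shift
  I9: { [C → ) ) ( .] }  — reduce
  I10: { [A → ) . (] }  — shift
  I11: { [E → ( A .] }  — reduce
  I12: { [A → E .] }  — reduce
  I13: { [A → ) ( .] }  — reduce

Every state is either a pure shift/goto state or contains exactly one complete item and nothing to shift — no conflicts. The grammar is LR(0).

Answer: Yes, the grammar is LR(0)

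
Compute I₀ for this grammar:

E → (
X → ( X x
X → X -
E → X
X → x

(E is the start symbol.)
{ [E → . (], [E → . X], [E' → . E], [X → . ( X x], [X → . X -], [X → . x] }

First, augment the grammar with E' → E
I₀ = CLOSURE({ [E' → . E] }):
  [E' → . E] has the dot before E: add [E → . (], [E → . X]
  [E → . X] has the dot before X: add [X → . ( X x], [X → . X -], [X → . x]
No further items can be added.

I₀ = { [E → . (], [E → . X], [E' → . E], [X → . ( X x], [X → . X -], [X → . x] }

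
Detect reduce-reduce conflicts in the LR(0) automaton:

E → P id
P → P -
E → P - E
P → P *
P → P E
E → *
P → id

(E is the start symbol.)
Augment with E' → E and build the canonical LR(0) collection (I0 = CLOSURE({[E' → . E]}), then GOTO on every symbol after a dot until no new states appear). It has 10 states:
  I0: { [E → . *], [E → . P - E], [E → . P id], [E' → . E], [P → . P *], [P → . P -], [P → . P E], [P → . id] }  — shift
  I1: { [E → * .] }  — reduce
  I2: { [E' → E .] }  — accept
  I3: { [E → . *], [E → . P - E], [E → . P id], [E → P . - E], [E → P . id], [P → . P *], [P → . P -], [P → . P E], [P → . id], [P → P . *], [P → P . -], [P → P . E] }  — shift
  I4: { [P → id .] }  — reduce
  I5: { [E → * .], [P → P * .] }  — 2 reduces
  I6: { [E → . *], [E → . P - E], [E → . P id], [E → P - . E], [P → . P *], [P → . P -], [P → . P E], [P → . id], [P → P - .] }  — shift, reduce
  I7: { [P → P E .] }  — reduce
  I8: { [E → P id .], [P → id .] }  — 2 reduces
  I9: { [E → P - E .] }  — reduce

I5 contains complete items [E → * .], [P → P * .] — reduce-reduce conflict.
I8 contains complete items [E → P id .], [P → id .] — reduce-reduce conflict.

Answer: Yes — I5: [E → * .] vs [P → P * .]; I8: [E → P id .] vs [P → id .]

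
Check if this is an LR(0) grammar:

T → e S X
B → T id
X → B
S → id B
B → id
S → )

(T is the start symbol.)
A grammar is LR(0) if no state in the canonical LR(0) collection has:
  - both a shift item (dot before a terminal) and a complete item (shift-reduce conflict), or
  - two or more complete items (reduce-reduce conflict; the accept item [T' → T .] counts as a complete item here).

Augment with T' → T and build the canonical LR(0) collection (I0 = CLOSURE({[T' → . T]}), then GOTO on every symbol after a dot until no new states appear). It has 12 states:
  I0: { [T → . e S X], [T' → . T] }  — shift
  I1: { [T' → T .] }  — accept
  I2: { [S → . )], [S → . id B], [T → e . S X] }  — shift
  I3: { [S → ) .] }  — reduce
  I4: { [B → . T id], [B → . id], [T → . e S X], [T → e S . X], [X → . B] }  — shift
  I5: { [B → . T id], [B → . id], [S → id . B], [T → . e S X] }  — shift
  I6: { [S → id B .] }  — reduce
  I7: { [B → T . id] }  — shift
  I8: { [B → id .] }  — reduce
  I9: { [B → T id .] }  — reduce
  I10: { [X → B .] }  — reduce
  I11: { [T → e S X .] }  — reduce

Every state is either a pure shift/goto state or contains exactly one complete item and nothing to shift — no conflicts. The grammar is LR(0).

Answer: Yes, the grammar is LR(0)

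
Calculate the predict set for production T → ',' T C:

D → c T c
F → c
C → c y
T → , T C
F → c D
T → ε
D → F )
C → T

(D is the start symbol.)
PREDICT(T → ',' T C) = (FIRST(RHS) \ {ε}) ∪ (FOLLOW(T) if ε ∈ FIRST(RHS), i.e. RHS ⇒* ε)
FIRST(',' T C) = { ',' }
ε ∉ FIRST(',' T C), so FOLLOW(T) is not added.
PREDICT(T → ',' T C) = { ',' }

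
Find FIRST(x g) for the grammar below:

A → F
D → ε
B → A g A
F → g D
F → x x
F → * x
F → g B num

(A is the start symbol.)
To compute FIRST(x g), process the symbols left to right:
Symbol x is a terminal. Add 'x' and stop.
FIRST(x g) = { 'x' }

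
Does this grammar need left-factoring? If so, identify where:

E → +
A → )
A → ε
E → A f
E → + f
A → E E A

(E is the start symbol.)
Left-factoring is needed when two productions for the same non-terminal
share a common prefix on the right-hand side.

Productions for E:
  E → +
  E → A f
  E → + f
Productions for A:
  A → )
  A → ε
  A → E E A

Found common prefix '+' in productions for E

Answer: Yes, E has productions with common prefix '+'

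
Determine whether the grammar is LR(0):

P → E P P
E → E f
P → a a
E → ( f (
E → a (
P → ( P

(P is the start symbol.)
Yes, the grammar is LR(0)

Augment with P' → P and build the canonical LR(0) collection (I0 = CLOSURE({[P' → . P]}), then GOTO on every symbol after a dot until no new states appear). It has 13 states:
  I0: { [E → . ( f (], [E → . E f], [E → . a (], [P → . ( P], [P → . E P P], [P → . a a], [P' → . P] }  — shift
  I1: { [E → ( . f (], [E → . ( f (], [E → . E f], [E → . a (], [P → ( . P], [P → . ( P], [P → . E P P], [P → . a a] }  — shift
  I2: { [E → . ( f (], [E → . E f], [E → . a (], [E → E . f], [P → . ( P], [P → . E P P], [P → . a a], [P → E . P P] }  — shift
  I3: { [P' → P .] }  — accept
  I4: { [E → a . (], [P → a . a] }  — shift
  I5: { [E → a ( .] }  — reduce
  I6: { [P → a a .] }  — reduce
  I7: { [E → . ( f (], [E → . E f], [E → . a (], [P → . ( P], [P → . E P P], [P → . a a], [P → E P . P] }  — shift
  I8: { [E → E f .] }  — reduce
  I9: { [P → E P P .] }  — reduce
  I10: { [P → ( P .] }  — reduce
  I11: { [E → ( f . (] }  — shift
  I12: { [E → ( f ( .] }  — reduce

Every state is either a pure shift/goto state or contains exactly one complete item and nothing to shift — no conflicts. The grammar is LR(0).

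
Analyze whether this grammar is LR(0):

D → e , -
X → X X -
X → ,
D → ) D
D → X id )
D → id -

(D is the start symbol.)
Yes, the grammar is LR(0)

A grammar is LR(0) if no state in the canonical LR(0) collection has:
  - both a shift item (dot before a terminal) and a complete item (shift-reduce conflict), or
  - two or more complete items (reduce-reduce conflict; the accept item [D' → D .] counts as a complete item here).

Augment with D' → D and build the canonical LR(0) collection (I0 = CLOSURE({[D' → . D]}), then GOTO on every symbol after a dot until no new states appear). It has 15 states:
  I0: { [D → . ) D], [D → . X id )], [D → . e , -], [D → . id -], [D' → . D], [X → . ,], [X → . X X -] }  — shift
  I1: { [D → ) . D], [D → . ) D], [D → . X id )], [D → . e , -], [D → . id -], [X → . ,], [X → . X X -] }  — shift
  I2: { [X → , .] }  — reduce
  I3: { [D' → D .] }  — accept
  I4: { [D → X . id )], [X → . ,], [X → . X X -], [X → X . X -] }  — shift
  I5: { [D → e . , -] }  — shift
  I6: { [D → id . -] }  — shift
  I7: { [D → id - .] }  — reduce
  I8: { [D → e , . -] }  — shift
  I9: { [D → e , - .] }  — reduce
  I10: { [X → . ,], [X → . X X -], [X → X . X -], [X → X X . -] }  — shift
  I11: { [D → X id . )] }  — shift
  I12: { [D → X id ) .] }  — reduce
  I13: { [X → X X - .] }  — reduce
  I14: { [D → ) D .] }  — reduce

Every state is either a pure shift/goto state or contains exactly one complete item and nothing to shift — no conflicts. The grammar is LR(0).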